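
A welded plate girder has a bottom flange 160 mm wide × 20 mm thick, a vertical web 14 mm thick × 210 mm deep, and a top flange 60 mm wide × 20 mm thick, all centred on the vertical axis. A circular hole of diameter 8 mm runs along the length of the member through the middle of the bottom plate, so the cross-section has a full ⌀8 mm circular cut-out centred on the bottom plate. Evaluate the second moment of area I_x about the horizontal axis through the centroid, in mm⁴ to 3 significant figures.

I_x ≈ 6.16 × 10⁷ mm⁴

Decompose the section into non-overlapping parts with the origin at the bottom-left of its bounding rectangle.
Bottom plate: 160 × 20, A = 3 200 mm², y = 10 mm, Ī = 106 667 mm⁴.
Web plate: 14 × 210, A = 2 940 mm², y = 125 mm, Ī = 10 804 500 mm⁴.
Top plate: 60 × 20, A = 1 200 mm², y = 240 mm, Ī = 40 000 mm⁴.
Hole (subtracted): ⌀8, A = 50.265 mm², y = 10 mm, Ī = 201.06 mm⁴.
Centroid: ȳ = ΣA·y / ΣA = 94.242 mm.
Transfer each piece to the horizontal axis through the centroid using Ī + A·d² with d = y − 94.242:
  bottom plate: d = -84.242 mm → contributes +22 816 019 mm⁴
  web plate: d = 30.758 mm → contributes +13 585 945 mm⁴
  top plate: d = 145.76 mm → contributes +25 534 561 mm⁴
  hole: d = -84.242 mm → contributes −356 919 mm⁴
Total I = 61 579 606 mm⁴.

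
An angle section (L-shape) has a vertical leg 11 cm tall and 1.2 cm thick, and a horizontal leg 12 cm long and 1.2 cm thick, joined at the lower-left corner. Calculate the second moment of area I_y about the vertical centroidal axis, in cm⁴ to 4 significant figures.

I_y ≈ 363.0 cm⁴

Decompose the section into non-overlapping parts with the origin at the bottom-left of its bounding rectangle.
Vertical leg: 1.2 × 11, A = 13.2 cm², x = 0.6 cm, Ī = 1.584 cm⁴.
Horizontal leg (remainder): 10.8 × 1.2, A = 12.96 cm², x = 6.6 cm, Ī = 125.971 cm⁴.
Centroid: x̄ = ΣA·x / ΣA = 3.57248 cm.
Transfer each piece to the vertical centroidal axis using Ī + A·d² with d = x − 3.57248:
  vertical leg: d = -2.97248 cm → contributes +118.214 cm⁴
  horizontal leg (remainder): d = 3.02752 cm → contributes +244.761 cm⁴
Total I = 362.975 cm⁴.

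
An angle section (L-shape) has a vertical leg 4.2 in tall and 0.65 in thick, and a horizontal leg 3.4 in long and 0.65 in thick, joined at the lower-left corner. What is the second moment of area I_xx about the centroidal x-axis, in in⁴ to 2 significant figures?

Break the section into simple shapes (no overlaps), measuring from the bottom-left corner of the bounding box.
Vertical leg: 0.65 × 4.2, A = 2.73 in², y = 2.1 in, Ī = 4.013 in⁴.
Horizontal leg (remainder): 2.75 × 0.65, A = 1.788 in², y = 0.325 in, Ī = 0.06293 in⁴.
Centroid: ȳ = ΣA·y / ΣA = 1.398 in.
Transfer each piece to the centroidal x-axis using Ī + A·d² with d = y − 1.398:
  vertical leg: d = 0.7023 in → contributes +5.36 in⁴
  horizontal leg (remainder): d = -1.073 in → contributes +2.12 in⁴
Total I = 7.479 in⁴.

I_xx ≈ 7.5 in⁴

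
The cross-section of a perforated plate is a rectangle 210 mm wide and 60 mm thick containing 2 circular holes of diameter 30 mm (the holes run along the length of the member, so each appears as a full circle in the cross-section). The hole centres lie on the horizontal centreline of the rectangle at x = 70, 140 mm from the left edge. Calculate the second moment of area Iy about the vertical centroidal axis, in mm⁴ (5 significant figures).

Iy ≈ 4.4494 × 10⁷ mm⁴

Split into non-overlapping primitives; take the origin at the lower-left of the bounding box.
Plate: 210 × 60, A = 12 600 mm², x = 105 mm, Ī = 46 305 000 mm⁴.
Hole 1 (subtracted): ⌀30, A = 706.8583 mm², x = 70 mm, Ī = 39760.78 mm⁴.
Hole 2 (subtracted): ⌀30, A = 706.8583 mm², x = 140 mm, Ī = 39760.78 mm⁴.
By symmetry the centroid is at mid-width, x̄ = 105 mm.
Transfer each piece to the vertical centroidal axis using Ī + A·d² with d = x − 105:
  plate: d = 0 mm → contributes +46 305 000 mm⁴
  hole 1: d = -35 mm → contributes −905662.3 mm⁴
  hole 2: d = 35 mm → contributes −905662.3 mm⁴
Total I = 44 493 675 mm⁴.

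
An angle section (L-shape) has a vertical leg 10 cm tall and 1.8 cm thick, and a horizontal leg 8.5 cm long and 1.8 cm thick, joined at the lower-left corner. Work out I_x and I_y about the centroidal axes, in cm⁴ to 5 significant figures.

Break the section into simple shapes (no overlaps), measuring from the bottom-left corner of the bounding box.
Vertical leg: 1.8 × 10, A = 18 cm², y = 5 cm, Ī = 150 cm⁴.
Horizontal leg (remainder): 6.7 × 1.8, A = 12.06 cm², y = 0.9 cm, Ī = 3.2562 cm⁴.
Centroid: ȳ = ΣA·y / ΣA = 3.35509 cm.
Transfer each piece to the centroidal x-axis using Ī + A·d² with d = y − 3.35509:
  vertical leg: d = 1.64491 cm → contributes +198.7031 cm⁴
  horizontal leg (remainder): d = -2.45509 cm → contributes +75.94744 cm⁴
Total I = 274.6506 cm⁴.
For the y-axis: x̄ = 2.60509 cm.
Repeating about the centroidal y-axis gives I_y = 180.4138 cm⁴.

I_x ≈ 274.65 cm⁴, I_y ≈ 180.41 cm⁴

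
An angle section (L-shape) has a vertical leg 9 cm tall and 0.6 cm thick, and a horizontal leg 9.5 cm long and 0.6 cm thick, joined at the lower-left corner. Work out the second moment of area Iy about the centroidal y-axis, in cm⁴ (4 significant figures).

Iy ≈ 95.99 cm⁴

Break the section into simple shapes (no overlaps), measuring from the bottom-left corner of the bounding box.
Vertical leg: 0.6 × 9, A = 5.4 cm², x = 0.3 cm, Ī = 0.162 cm⁴.
Horizontal leg (remainder): 8.9 × 0.6, A = 5.34 cm², x = 5.05 cm, Ī = 35.2485 cm⁴.
Centroid: x̄ = ΣA·x / ΣA = 2.66173 cm.
Transfer each piece to the centroidal y-axis using Ī + A·d² with d = x − 2.66173:
  vertical leg: d = -2.36173 cm → contributes +30.282 cm⁴
  horizontal leg (remainder): d = 2.38827 cm → contributes +65.7069 cm⁴
Total I = 95.9889 cm⁴.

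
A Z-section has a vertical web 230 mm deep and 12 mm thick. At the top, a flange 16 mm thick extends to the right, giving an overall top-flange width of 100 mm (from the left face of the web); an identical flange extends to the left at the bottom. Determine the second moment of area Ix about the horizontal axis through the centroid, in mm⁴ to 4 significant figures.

Ix ≈ 4.447 × 10⁷ mm⁴

Break the section into simple shapes (no overlaps), measuring from the bottom-left corner of the bounding box.
Web: 12 × 230, A = 2 760 mm², y = 115 mm, Ī = 12 167 000 mm⁴.
Top flange (beyond web): 88 × 16, A = 1 408 mm², y = 222 mm, Ī = 30037.3 mm⁴.
Bottom flange (beyond web): 88 × 16, A = 1 408 mm², y = 8 mm, Ī = 30037.3 mm⁴.
Centroid: ȳ = ΣA·y / ΣA = 115 mm.
Transfer each piece to the horizontal axis through the centroid using Ī + A·d² with d = y − 115:
  web: d = 0 mm → contributes +12 167 000 mm⁴
  top flange (beyond web): d = 107 mm → contributes +16 150 229 mm⁴
  bottom flange (beyond web): d = -107 mm → contributes +16 150 229 mm⁴
Total I = 44 467 459 mm⁴.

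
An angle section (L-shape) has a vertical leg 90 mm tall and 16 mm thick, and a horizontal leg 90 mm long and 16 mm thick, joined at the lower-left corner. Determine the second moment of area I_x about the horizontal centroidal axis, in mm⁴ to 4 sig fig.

I_x ≈ 1.887 × 10⁶ mm⁴

Treat the section as a set of non-overlapping primitives; coordinates are from the bounding-box lower-left.
Vertical leg: 16 × 90, A = 1 440 mm², y = 45 mm, Ī = 972 000 mm⁴.
Horizontal leg (remainder): 74 × 16, A = 1 184 mm², y = 8 mm, Ī = 25258.7 mm⁴.
Centroid: ȳ = ΣA·y / ΣA = 28.3049 mm.
Transfer each piece to the horizontal centroidal axis using Ī + A·d² with d = y − 28.3049:
  vertical leg: d = 16.6951 mm → contributes +1 373 367 mm⁴
  horizontal leg (remainder): d = -20.3049 mm → contributes +513 408 mm⁴
Total I = 1 886 775 mm⁴.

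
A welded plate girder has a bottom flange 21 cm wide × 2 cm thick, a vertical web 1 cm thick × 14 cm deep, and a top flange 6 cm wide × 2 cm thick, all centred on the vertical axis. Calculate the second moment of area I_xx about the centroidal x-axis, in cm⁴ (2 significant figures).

I_xx ≈ 2900 cm⁴

Treat the section as a set of non-overlapping primitives; coordinates are from the bounding-box lower-left.
Bottom plate: 21 × 2, A = 42 cm², y = 1 cm, Ī = 14 cm⁴.
Web plate: 1 × 14, A = 14 cm², y = 9 cm, Ī = 228.7 cm⁴.
Top plate: 6 × 2, A = 12 cm², y = 17 cm, Ī = 4 cm⁴.
Centroid: ȳ = ΣA·y / ΣA = 5.471 cm.
Transfer each piece to the centroidal x-axis using Ī + A·d² with d = y − 5.471:
  bottom plate: d = -4.471 cm → contributes +853.4 cm⁴
  web plate: d = 3.529 cm → contributes +403.1 cm⁴
  top plate: d = 11.53 cm → contributes +1 599 cm⁴
Total I = 2 856 cm⁴.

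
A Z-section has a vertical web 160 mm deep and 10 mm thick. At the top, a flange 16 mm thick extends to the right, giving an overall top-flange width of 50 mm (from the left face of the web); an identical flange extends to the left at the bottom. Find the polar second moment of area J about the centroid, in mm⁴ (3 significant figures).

J ≈ 1.11 × 10⁷ mm⁴

Decompose the section into non-overlapping parts with the origin at the bottom-left of its bounding rectangle.
Web: 10 × 160, A = 1 600 mm², y = 80 mm, Ī = 3 413 333 mm⁴.
Top flange (beyond web): 40 × 16, A = 640 mm², y = 152 mm, Ī = 13 653 mm⁴.
Bottom flange (beyond web): 40 × 16, A = 640 mm², y = 8 mm, Ī = 13 653 mm⁴.
Centroid: ȳ = ΣA·y / ΣA = 80 mm.
Transfer each piece to the centroidal x-axis using Ī + A·d² with d = y − 80:
  web: d = 0 mm → contributes +3 413 333 mm⁴
  top flange (beyond web): d = 72 mm → contributes +3 331 413 mm⁴
  bottom flange (beyond web): d = -72 mm → contributes +3 331 413 mm⁴
Total I = 10 076 160 mm⁴.
For the y-axis: x̄ = 45 mm.
Repeating about the centroidal y-axis gives I_y = 984 000 mm⁴.
Polar second moment: J = I_x + I_y = 11 060 160 mm⁴.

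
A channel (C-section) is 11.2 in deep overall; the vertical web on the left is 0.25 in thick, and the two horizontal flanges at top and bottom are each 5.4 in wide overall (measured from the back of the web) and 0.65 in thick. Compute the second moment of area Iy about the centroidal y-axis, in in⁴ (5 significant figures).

Iy ≈ 29.205 in⁴

Decompose the section into non-overlapping parts with the origin at the bottom-left of its bounding rectangle.
Web: 0.25 × 11.2, A = 2.8 in², x = 0.125 in, Ī = 0.01458333 in⁴.
Top flange (beyond web): 5.15 × 0.65, A = 3.3475 in², x = 2.825 in, Ī = 7.398672 in⁴.
Bottom flange (beyond web): 5.15 × 0.65, A = 3.3475 in², x = 2.825 in, Ī = 7.398672 in⁴.
Centroid: x̄ = ΣA·x / ΣA = 2.028791 in.
Transfer each piece to the centroidal y-axis using Ī + A·d² with d = x − 2.028791:
  web: d = -1.903791 in → contributes +10.16296 in⁴
  top flange (beyond web): d = 0.7962085 in → contributes +9.520813 in⁴
  bottom flange (beyond web): d = 0.7962085 in → contributes +9.520813 in⁴
Total I = 29.20459 in⁴.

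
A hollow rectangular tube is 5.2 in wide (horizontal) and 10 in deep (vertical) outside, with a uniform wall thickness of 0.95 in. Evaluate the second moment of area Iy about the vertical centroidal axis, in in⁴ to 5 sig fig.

Decompose the section into non-overlapping parts with the origin at the bottom-left of its bounding rectangle.
Outer rectangle: 5.2 × 10, A = 52 in², x = 2.6 in, Ī = 117.1733 in⁴.
Inner void (subtracted): 3.3 × 8.1, A = 26.73 in², x = 2.6 in, Ī = 24.25748 in⁴.
By symmetry the centroid is at mid-width, x̄ = 2.6 in.
All pieces are centred on the vertical centroidal axis, so I = ΣĪ (holes subtracted) = 92.91586 in⁴.

Iy ≈ 92.916 in⁴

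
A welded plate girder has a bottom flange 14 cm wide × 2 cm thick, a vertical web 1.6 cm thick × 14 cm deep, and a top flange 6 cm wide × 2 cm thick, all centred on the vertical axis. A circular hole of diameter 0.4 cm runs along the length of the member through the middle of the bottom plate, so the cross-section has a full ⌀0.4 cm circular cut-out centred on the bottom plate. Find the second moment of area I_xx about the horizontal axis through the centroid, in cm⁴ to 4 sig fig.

I_xx ≈ 2672 cm⁴

Break the section into simple shapes (no overlaps), measuring from the bottom-left corner of the bounding box.
Bottom plate: 14 × 2, A = 28 cm², y = 1 cm, Ī = 9.33333 cm⁴.
Web plate: 1.6 × 14, A = 22.4 cm², y = 9 cm, Ī = 365.867 cm⁴.
Top plate: 6 × 2, A = 12 cm², y = 17 cm, Ī = 4 cm⁴.
Hole (subtracted): ⌀0.4, A = 0.125664 cm², y = 1 cm, Ī = 0.00125664 cm⁴.
Centroid: ȳ = ΣA·y / ΣA = 6.96072 cm.
Transfer each piece to the horizontal axis through the centroid using Ī + A·d² with d = y − 6.96072:
  bottom plate: d = -5.96072 cm → contributes +1004.18 cm⁴
  web plate: d = 2.03928 cm → contributes +459.021 cm⁴
  top plate: d = 10.0393 cm → contributes +1213.45 cm⁴
  hole: d = -5.96072 cm → contributes −4.46611 cm⁴
Total I = 2672.18 cm⁴.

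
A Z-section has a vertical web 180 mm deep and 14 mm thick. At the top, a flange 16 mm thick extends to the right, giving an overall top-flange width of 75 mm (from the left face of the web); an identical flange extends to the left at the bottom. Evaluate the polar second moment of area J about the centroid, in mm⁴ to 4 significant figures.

J ≈ 2.336 × 10⁷ mm⁴

Decompose the section into non-overlapping parts with the origin at the bottom-left of its bounding rectangle.
Web: 14 × 180, A = 2 520 mm², y = 90 mm, Ī = 6 804 000 mm⁴.
Top flange (beyond web): 61 × 16, A = 976 mm², y = 172 mm, Ī = 20821.3 mm⁴.
Bottom flange (beyond web): 61 × 16, A = 976 mm², y = 8 mm, Ī = 20821.3 mm⁴.
Centroid: ȳ = ΣA·y / ΣA = 90 mm.
Transfer each piece to the centroidal x-axis using Ī + A·d² with d = y − 90:
  web: d = 0 mm → contributes +6 804 000 mm⁴
  top flange (beyond web): d = 82 mm → contributes +6 583 445 mm⁴
  bottom flange (beyond web): d = -82 mm → contributes +6 583 445 mm⁴
Total I = 19 970 891 mm⁴.
For the y-axis: x̄ = 68 mm.
Repeating about the centroidal y-axis gives I_y = 3 391 443 mm⁴.
Polar second moment: J = I_x + I_y = 23 362 333 mm⁴.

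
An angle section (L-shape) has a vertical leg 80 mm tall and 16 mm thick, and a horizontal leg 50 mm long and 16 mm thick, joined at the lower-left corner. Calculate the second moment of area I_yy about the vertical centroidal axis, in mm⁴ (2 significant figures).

Break the section into simple shapes (no overlaps), measuring from the bottom-left corner of the bounding box.
Vertical leg: 16 × 80, A = 1 280 mm², x = 8 mm, Ī = 27 307 mm⁴.
Horizontal leg (remainder): 34 × 16, A = 544 mm², x = 33 mm, Ī = 52 405 mm⁴.
Centroid: x̄ = ΣA·x / ΣA = 15.46 mm.
Transfer each piece to the vertical centroidal axis using Ī + A·d² with d = x − 15.46:
  vertical leg: d = -7.456 mm → contributes +98 467 mm⁴
  horizontal leg (remainder): d = 17.54 mm → contributes +219 841 mm⁴
Total I = 318 308 mm⁴.

I_yy ≈ 3.2 × 10⁵ mm⁴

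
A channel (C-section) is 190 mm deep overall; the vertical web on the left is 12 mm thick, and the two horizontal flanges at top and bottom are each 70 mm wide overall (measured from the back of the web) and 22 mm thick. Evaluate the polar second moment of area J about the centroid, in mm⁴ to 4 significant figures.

J ≈ 2.719 × 10⁷ mm⁴

Treat the section as a set of non-overlapping primitives; coordinates are from the bounding-box lower-left.
Web: 12 × 190, A = 2 280 mm², y = 95 mm, Ī = 6 859 000 mm⁴.
Top flange (beyond web): 58 × 22, A = 1 276 mm², y = 179 mm, Ī = 51465.3 mm⁴.
Bottom flange (beyond web): 58 × 22, A = 1 276 mm², y = 11 mm, Ī = 51465.3 mm⁴.
By symmetry the centroid is at mid-height, ȳ = 95 mm.
Transfer each piece to the centroidal x-axis using Ī + A·d² with d = y − 95:
  web: d = 0 mm → contributes +6 859 000 mm⁴
  top flange (beyond web): d = 84 mm → contributes +9 054 921 mm⁴
  bottom flange (beyond web): d = -84 mm → contributes +9 054 921 mm⁴
Total I = 24 968 843 mm⁴.
For the y-axis: x̄ = 24.4851 mm.
Repeating about the centroidal y-axis gives I_y = 2 217 882 mm⁴.
Polar second moment: J = I_x + I_y = 27 186 724 mm⁴.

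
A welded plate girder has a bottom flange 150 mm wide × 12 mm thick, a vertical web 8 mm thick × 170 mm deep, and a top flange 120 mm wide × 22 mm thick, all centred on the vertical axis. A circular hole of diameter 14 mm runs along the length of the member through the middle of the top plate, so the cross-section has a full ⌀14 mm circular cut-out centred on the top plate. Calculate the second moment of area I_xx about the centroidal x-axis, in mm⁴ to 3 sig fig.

I_xx ≈ 4.02 × 10⁷ mm⁴

Break the section into simple shapes (no overlaps), measuring from the bottom-left corner of the bounding box.
Bottom plate: 150 × 12, A = 1 800 mm², y = 6 mm, Ī = 21 600 mm⁴.
Web plate: 8 × 170, A = 1 360 mm², y = 97 mm, Ī = 3 275 333 mm⁴.
Top plate: 120 × 22, A = 2 640 mm², y = 193 mm, Ī = 106 480 mm⁴.
Hole (subtracted): ⌀14, A = 153.94 mm², y = 193 mm, Ī = 1885.7 mm⁴.
Centroid: ȳ = ΣA·y / ΣA = 110.26 mm.
Transfer each piece to the centroidal x-axis using Ī + A·d² with d = y − 110.26:
  bottom plate: d = -104.26 mm → contributes +19 587 544 mm⁴
  web plate: d = -13.259 mm → contributes +3 514 428 mm⁴
  top plate: d = 82.741 mm → contributes +18 180 050 mm⁴
  hole: d = 82.741 mm → contributes −1 055 753 mm⁴
Total I = 40 226 269 mm⁴.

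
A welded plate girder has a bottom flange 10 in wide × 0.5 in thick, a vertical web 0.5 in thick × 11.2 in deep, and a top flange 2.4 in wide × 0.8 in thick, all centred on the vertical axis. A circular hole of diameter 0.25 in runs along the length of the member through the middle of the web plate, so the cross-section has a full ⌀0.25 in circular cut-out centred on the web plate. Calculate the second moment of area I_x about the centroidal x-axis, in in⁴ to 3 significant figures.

Break the section into simple shapes (no overlaps), measuring from the bottom-left corner of the bounding box.
Bottom plate: 10 × 0.5, A = 5 in², y = 0.25 in, Ī = 0.10417 in⁴.
Web plate: 0.5 × 11.2, A = 5.6 in², y = 6.1 in, Ī = 58.539 in⁴.
Top plate: 2.4 × 0.8, A = 1.92 in², y = 12.1 in, Ī = 0.1024 in⁴.
Hole (subtracted): ⌀0.25, A = 0.049087 in², y = 6.1 in, Ī = 0.00019175 in⁴.
Centroid: ȳ = ΣA·y / ΣA = 4.6783 in.
Transfer each piece to the centroidal x-axis using Ī + A·d² with d = y − 4.6783:
  bottom plate: d = -4.4283 in → contributes +98.153 in⁴
  web plate: d = 1.4217 in → contributes +69.858 in⁴
  top plate: d = 7.4217 in → contributes +105.86 in⁴
  hole: d = 1.4217 in → contributes −0.09941 in⁴
Total I = 273.77 in⁴.

I_x ≈ 274 in⁴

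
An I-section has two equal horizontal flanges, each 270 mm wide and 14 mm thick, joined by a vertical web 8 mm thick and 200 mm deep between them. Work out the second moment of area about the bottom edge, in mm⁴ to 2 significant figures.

Break the section into simple shapes (no overlaps), measuring from the bottom-left corner of the bounding box.
Bottom flange: 270 × 14, A = 3 780 mm², y = 7 mm, Ī = 61 740 mm⁴.
Web: 8 × 200, A = 1 600 mm², y = 114 mm, Ī = 5 333 333 mm⁴.
Top flange: 270 × 14, A = 3 780 mm², y = 221 mm, Ī = 61 740 mm⁴.
Transfer each piece to the base of the section using Ī + A·d² with d = y − 0:
  bottom flange: d = 7 mm → contributes +246 960 mm⁴
  web: d = 114 mm → contributes +26 126 933 mm⁴
  top flange: d = 221 mm → contributes +184 680 720 mm⁴
Total I = 211 054 613 mm⁴.

I_base ≈ 2.1 × 10⁸ mm⁴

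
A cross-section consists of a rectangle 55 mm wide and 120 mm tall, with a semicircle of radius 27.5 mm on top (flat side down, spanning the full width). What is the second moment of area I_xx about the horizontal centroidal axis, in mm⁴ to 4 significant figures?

I_xx ≈ 1.315 × 10⁷ mm⁴

Decompose the section into non-overlapping parts with the origin at the bottom-left of its bounding rectangle.
Rectangular body: 55 × 120, A = 6 600 mm², y = 60 mm, Ī = 7 920 000 mm⁴.
Semicircular cap: semicircle r = 27.5, A = 1187.91 mm², y = 131.671 mm, Ī = 62771.5 mm⁴.
Centroid: ȳ = ΣA·y / ΣA = 70.9323 mm.
Transfer each piece to the horizontal centroidal axis using Ī + A·d² with d = y − 70.9323:
  rectangular body: d = -10.9323 mm → contributes +8 708 794 mm⁴
  semicircular cap: d = 60.7391 mm → contributes +4 445 273 mm⁴
Total I = 13 154 067 mm⁴.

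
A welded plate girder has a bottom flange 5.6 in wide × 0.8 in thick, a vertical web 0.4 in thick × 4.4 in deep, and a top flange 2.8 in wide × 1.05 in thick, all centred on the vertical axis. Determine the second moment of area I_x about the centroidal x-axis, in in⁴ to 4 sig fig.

I_x ≈ 54.02 in⁴

Decompose the section into non-overlapping parts with the origin at the bottom-left of its bounding rectangle.
Bottom plate: 5.6 × 0.8, A = 4.48 in², y = 0.4 in, Ī = 0.238933 in⁴.
Web plate: 0.4 × 4.4, A = 1.76 in², y = 3 in, Ī = 2.83947 in⁴.
Top plate: 2.8 × 1.05, A = 2.94 in², y = 5.725 in, Ī = 0.270113 in⁴.
Centroid: ȳ = ΣA·y / ΣA = 2.60387 in.
Transfer each piece to the centroidal x-axis using Ī + A·d² with d = y − 2.60387:
  bottom plate: d = -2.20387 in → contributes +21.9984 in⁴
  web plate: d = 0.396133 in → contributes +3.11565 in⁴
  top plate: d = 3.12113 in → contributes +28.91 in⁴
Total I = 54.0241 in⁴.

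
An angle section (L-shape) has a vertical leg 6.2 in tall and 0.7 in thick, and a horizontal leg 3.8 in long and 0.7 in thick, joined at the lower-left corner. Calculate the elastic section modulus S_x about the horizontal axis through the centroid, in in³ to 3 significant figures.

Treat the section as a set of non-overlapping primitives; coordinates are from the bounding-box lower-left.
Vertical leg: 0.7 × 6.2, A = 4.34 in², y = 3.1 in, Ī = 13.902 in⁴.
Horizontal leg (remainder): 3.1 × 0.7, A = 2.17 in², y = 0.35 in, Ī = 0.088608 in⁴.
Centroid: ȳ = ΣA·y / ΣA = 2.1833 in.
Transfer each piece to the horizontal axis through the centroid using Ī + A·d² with d = y − 2.1833:
  vertical leg: d = 0.91667 in → contributes +17.549 in⁴
  horizontal leg (remainder): d = -1.8333 in → contributes +7.3822 in⁴
Total I = 24.931 in⁴.
Extreme fibre distance c = 4.0167 in; S = I/c = 6.207 in³.

S_x ≈ 6.21 in³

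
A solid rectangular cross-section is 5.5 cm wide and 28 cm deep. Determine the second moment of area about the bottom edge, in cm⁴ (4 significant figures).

I_base ≈ 4.025 × 10⁴ cm⁴

The section: 5.5 × 28, A = 154 cm², y = 14 cm, Ī = 10061.3 cm⁴.
Transfer it to a horizontal axis along the bottom face using Ī + A·d² with d = y − 0:
  the section: d = 14 cm → contributes +40245.3 cm⁴
Total I = 40245.3 cm⁴.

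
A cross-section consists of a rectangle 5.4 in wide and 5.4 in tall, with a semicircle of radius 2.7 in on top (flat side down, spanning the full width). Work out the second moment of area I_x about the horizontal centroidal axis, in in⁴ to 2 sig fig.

I_x ≈ 200 in⁴

Decompose the section into non-overlapping parts with the origin at the bottom-left of its bounding rectangle.
Rectangular body: 5.4 × 5.4, A = 29.16 in², y = 2.7 in, Ī = 70.86 in⁴.
Semicircular cap: semicircle r = 2.7, A = 11.45 in², y = 6.546 in, Ī = 5.833 in⁴.
Centroid: ȳ = ΣA·y / ΣA = 3.784 in.
Transfer each piece to the horizontal centroidal axis using Ī + A·d² with d = y − 3.784:
  rectangular body: d = -1.084 in → contributes +105.2 in⁴
  semicircular cap: d = 2.761 in → contributes +93.16 in⁴
Total I = 198.3 in⁴.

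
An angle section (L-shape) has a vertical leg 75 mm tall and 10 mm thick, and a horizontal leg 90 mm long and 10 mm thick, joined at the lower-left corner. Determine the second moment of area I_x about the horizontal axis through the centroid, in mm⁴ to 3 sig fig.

I_x ≈ 7.67 × 10⁵ mm⁴

Split into non-overlapping primitives; take the origin at the lower-left of the bounding box.
Vertical leg: 10 × 75, A = 750 mm², y = 37.5 mm, Ī = 351 563 mm⁴.
Horizontal leg (remainder): 80 × 10, A = 800 mm², y = 5 mm, Ī = 6666.7 mm⁴.
Centroid: ȳ = ΣA·y / ΣA = 20.726 mm.
Transfer each piece to the horizontal axis through the centroid using Ī + A·d² with d = y − 20.726:
  vertical leg: d = 16.774 mm → contributes +562 593 mm⁴
  horizontal leg (remainder): d = -15.726 mm → contributes +204 507 mm⁴
Total I = 767 100 mm⁴.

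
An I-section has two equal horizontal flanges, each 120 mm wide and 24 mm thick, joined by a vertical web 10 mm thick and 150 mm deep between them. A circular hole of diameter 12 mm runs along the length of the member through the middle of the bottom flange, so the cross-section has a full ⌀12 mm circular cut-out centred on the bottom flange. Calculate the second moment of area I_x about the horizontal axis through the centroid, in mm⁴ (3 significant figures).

I_x ≈ 4.58 × 10⁷ mm⁴

Break the section into simple shapes (no overlaps), measuring from the bottom-left corner of the bounding box.
Bottom flange: 120 × 24, A = 2 880 mm², y = 12 mm, Ī = 138 240 mm⁴.
Web: 10 × 150, A = 1 500 mm², y = 99 mm, Ī = 2 812 500 mm⁴.
Top flange: 120 × 24, A = 2 880 mm², y = 186 mm, Ī = 138 240 mm⁴.
Hole (subtracted): ⌀12, A = 113.1 mm², y = 12 mm, Ī = 1017.9 mm⁴.
Centroid: ȳ = ΣA·y / ΣA = 100.38 mm.
Transfer each piece to the horizontal axis through the centroid using Ī + A·d² with d = y − 100.38:
  bottom flange: d = -88.377 mm → contributes +22 632 334 mm⁴
  web: d = -1.3767 mm → contributes +2 815 343 mm⁴
  top flange: d = 85.623 mm → contributes +21 252 504 mm⁴
  hole: d = -88.377 mm → contributes −884 359 mm⁴
Total I = 45 815 822 mm⁴.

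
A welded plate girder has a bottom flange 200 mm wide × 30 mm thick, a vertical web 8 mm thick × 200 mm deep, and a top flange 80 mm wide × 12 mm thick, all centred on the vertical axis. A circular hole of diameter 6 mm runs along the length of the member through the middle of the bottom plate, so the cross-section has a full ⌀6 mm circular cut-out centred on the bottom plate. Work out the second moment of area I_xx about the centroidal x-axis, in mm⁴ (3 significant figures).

Decompose the section into non-overlapping parts with the origin at the bottom-left of its bounding rectangle.
Bottom plate: 200 × 30, A = 6 000 mm², y = 15 mm, Ī = 450 000 mm⁴.
Web plate: 8 × 200, A = 1 600 mm², y = 130 mm, Ī = 5 333 333 mm⁴.
Top plate: 80 × 12, A = 960 mm², y = 236 mm, Ī = 11 520 mm⁴.
Hole (subtracted): ⌀6, A = 28.274 mm², y = 15 mm, Ī = 63.617 mm⁴.
Centroid: ȳ = ΣA·y / ΣA = 61.434 mm.
Transfer each piece to the centroidal x-axis using Ī + A·d² with d = y − 61.434:
  bottom plate: d = -46.434 mm → contributes +13 386 558 mm⁴
  web plate: d = 68.566 mm → contributes +12 855 463 mm⁴
  top plate: d = 174.57 mm → contributes +29 265 961 mm⁴
  hole: d = -46.434 mm → contributes −61 026 mm⁴
Total I = 55 446 956 mm⁴.

I_xx ≈ 5.54 × 10⁷ mm⁴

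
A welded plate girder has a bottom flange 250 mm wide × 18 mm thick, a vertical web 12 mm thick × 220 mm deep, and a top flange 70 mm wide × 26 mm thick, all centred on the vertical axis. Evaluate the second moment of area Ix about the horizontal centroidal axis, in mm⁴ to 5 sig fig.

Decompose the section into non-overlapping parts with the origin at the bottom-left of its bounding rectangle.
Bottom plate: 250 × 18, A = 4 500 mm², y = 9 mm, Ī = 121 500 mm⁴.
Web plate: 12 × 220, A = 2 640 mm², y = 128 mm, Ī = 10 648 000 mm⁴.
Top plate: 70 × 26, A = 1 820 mm², y = 251 mm, Ī = 102526.7 mm⁴.
Centroid: ȳ = ΣA·y / ΣA = 93.21875 mm.
Transfer each piece to the horizontal centroidal axis using Ī + A·d² with d = y − 93.21875:
  bottom plate: d = -84.21875 mm → contributes +32 039 090 mm⁴
  web plate: d = 34.78125 mm → contributes +13 841 701 mm⁴
  top plate: d = 157.7813 mm → contributes +45 411 286 mm⁴
Total I = 91 292 078 mm⁴.

Ix ≈ 9.1292 × 10⁷ mm⁴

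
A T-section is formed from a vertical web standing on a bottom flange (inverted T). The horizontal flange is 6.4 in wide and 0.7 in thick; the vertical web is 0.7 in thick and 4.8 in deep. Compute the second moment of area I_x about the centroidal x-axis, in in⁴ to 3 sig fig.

I_x ≈ 21.2 in⁴

Break the section into simple shapes (no overlaps), measuring from the bottom-left corner of the bounding box.
Flange: 6.4 × 0.7, A = 4.48 in², y = 0.35 in, Ī = 0.18293 in⁴.
Web: 0.7 × 4.8, A = 3.36 in², y = 3.1 in, Ī = 6.4512 in⁴.
Centroid: ȳ = ΣA·y / ΣA = 1.5286 in.
Transfer each piece to the centroidal x-axis using Ī + A·d² with d = y − 1.5286:
  flange: d = -1.1786 in → contributes +6.4058 in⁴
  web: d = 1.5714 in → contributes +14.748 in⁴
Total I = 21.154 in⁴.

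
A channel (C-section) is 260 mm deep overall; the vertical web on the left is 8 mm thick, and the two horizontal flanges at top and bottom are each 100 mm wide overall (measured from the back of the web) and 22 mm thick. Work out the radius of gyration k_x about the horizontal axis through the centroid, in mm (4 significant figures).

Decompose the section into non-overlapping parts with the origin at the bottom-left of its bounding rectangle.
Web: 8 × 260, A = 2 080 mm², y = 130 mm, Ī = 11 717 333 mm⁴.
Top flange (beyond web): 92 × 22, A = 2 024 mm², y = 249 mm, Ī = 81634.7 mm⁴.
Bottom flange (beyond web): 92 × 22, A = 2 024 mm², y = 11 mm, Ī = 81634.7 mm⁴.
By symmetry the centroid is at mid-height, ȳ = 130 mm.
Transfer each piece to the horizontal axis through the centroid using Ī + A·d² with d = y − 130:
  web: d = 0 mm → contributes +11 717 333 mm⁴
  top flange (beyond web): d = 119 mm → contributes +28 743 499 mm⁴
  bottom flange (beyond web): d = -119 mm → contributes +28 743 499 mm⁴
Total I = 69 204 331 mm⁴.
Radius of gyration: k = √(I/A) = √(69 204 331 / 6 128) = 106.269 mm.

k_x ≈ 106.3 mm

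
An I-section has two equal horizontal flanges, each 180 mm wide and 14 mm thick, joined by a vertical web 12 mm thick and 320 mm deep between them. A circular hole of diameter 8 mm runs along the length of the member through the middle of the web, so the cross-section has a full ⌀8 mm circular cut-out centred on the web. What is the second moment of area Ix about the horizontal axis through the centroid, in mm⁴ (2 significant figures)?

Treat the section as a set of non-overlapping primitives; coordinates are from the bounding-box lower-left.
Bottom flange: 180 × 14, A = 2 520 mm², y = 7 mm, Ī = 41 160 mm⁴.
Web: 12 × 320, A = 3 840 mm², y = 174 mm, Ī = 32 768 000 mm⁴.
Top flange: 180 × 14, A = 2 520 mm², y = 341 mm, Ī = 41 160 mm⁴.
Hole (subtracted): ⌀8, A = 50.27 mm², y = 174 mm, Ī = 201.1 mm⁴.
By symmetry the centroid is at mid-height, ȳ = 174 mm.
Transfer each piece to the horizontal axis through the centroid using Ī + A·d² with d = y − 174:
  bottom flange: d = -167 mm → contributes +70 321 440 mm⁴
  web: d = 0 mm → contributes +32 768 000 mm⁴
  top flange: d = 167 mm → contributes +70 321 440 mm⁴
  hole: d = 0 mm → contributes −201.1 mm⁴
Total I = 173 410 679 mm⁴.

Ix ≈ 1.7 × 10⁸ mm⁴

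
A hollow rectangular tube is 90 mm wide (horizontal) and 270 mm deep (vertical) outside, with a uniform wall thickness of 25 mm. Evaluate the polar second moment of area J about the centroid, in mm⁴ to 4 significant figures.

Break the section into simple shapes (no overlaps), measuring from the bottom-left corner of the bounding box.
Outer rectangle: 90 × 270, A = 24 300 mm², y = 135 mm, Ī = 147 622 500 mm⁴.
Inner void (subtracted): 40 × 220, A = 8 800 mm², y = 135 mm, Ī = 35 493 333 mm⁴.
By symmetry the centroid is at mid-height, ȳ = 135 mm.
All pieces are centred on the centroidal x-axis, so I = ΣĪ (holes subtracted) = 112 129 167 mm⁴.
Repeating about the centroidal y-axis gives I_y = 15 229 167 mm⁴.
Polar second moment: J = I_x + I_y = 127 358 333 mm⁴.

J ≈ 1.274 × 10⁸ mm⁴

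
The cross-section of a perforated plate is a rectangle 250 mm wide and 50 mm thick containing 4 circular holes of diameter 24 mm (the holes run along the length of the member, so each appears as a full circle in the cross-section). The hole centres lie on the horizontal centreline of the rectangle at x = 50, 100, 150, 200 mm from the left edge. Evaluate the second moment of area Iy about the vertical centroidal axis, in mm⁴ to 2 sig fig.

Iy ≈ 5.9 × 10⁷ mm⁴

Break the section into simple shapes (no overlaps), measuring from the bottom-left corner of the bounding box.
Plate: 250 × 50, A = 12 500 mm², x = 125 mm, Ī = 65 104 167 mm⁴.
Hole 1 (subtracted): ⌀24, A = 452.4 mm², x = 50 mm, Ī = 16 286 mm⁴.
Hole 2 (subtracted): ⌀24, A = 452.4 mm², x = 100 mm, Ī = 16 286 mm⁴.
Hole 3 (subtracted): ⌀24, A = 452.4 mm², x = 150 mm, Ī = 16 286 mm⁴.
Hole 4 (subtracted): ⌀24, A = 452.4 mm², x = 200 mm, Ī = 16 286 mm⁴.
By symmetry the centroid is at mid-width, x̄ = 125 mm.
Transfer each piece to the vertical centroidal axis using Ī + A·d² with d = x − 125:
  plate: d = 0 mm → contributes +65 104 167 mm⁴
  hole 1: d = -75 mm → contributes −2 560 976 mm⁴
  hole 2: d = -25 mm → contributes −299 029 mm⁴
  hole 3: d = 25 mm → contributes −299 029 mm⁴
  hole 4: d = 75 mm → contributes −2 560 976 mm⁴
Total I = 59 384 156 mm⁴.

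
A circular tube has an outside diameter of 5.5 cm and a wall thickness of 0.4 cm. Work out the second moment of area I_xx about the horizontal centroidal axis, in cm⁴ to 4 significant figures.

Decompose the section into non-overlapping parts with the origin at the bottom-left of its bounding rectangle.
Outer circle: ⌀5.5, A = 23.7583 cm², y = 2.75 cm, Ī = 44.918 cm⁴.
Bore (subtracted): ⌀4.7, A = 17.3494 cm², y = 2.75 cm, Ī = 23.9531 cm⁴.
By symmetry the centroid is at mid-height, ȳ = 2.75 cm.
All pieces are centred on the horizontal centroidal axis, so I = ΣĪ (holes subtracted) = 20.9649 cm⁴.

I_xx ≈ 20.96 cm⁴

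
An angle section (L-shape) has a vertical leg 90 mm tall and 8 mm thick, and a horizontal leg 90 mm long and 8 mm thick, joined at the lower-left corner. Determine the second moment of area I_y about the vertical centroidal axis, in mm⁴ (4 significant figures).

I_y ≈ 1.067 × 10⁶ mm⁴

Break the section into simple shapes (no overlaps), measuring from the bottom-left corner of the bounding box.
Vertical leg: 8 × 90, A = 720 mm², x = 4 mm, Ī = 3 840 mm⁴.
Horizontal leg (remainder): 82 × 8, A = 656 mm², x = 49 mm, Ī = 367 579 mm⁴.
Centroid: x̄ = ΣA·x / ΣA = 25.4535 mm.
Transfer each piece to the vertical centroidal axis using Ī + A·d² with d = x − 25.4535:
  vertical leg: d = -21.4535 mm → contributes +335 222 mm⁴
  horizontal leg (remainder): d = 23.5465 mm → contributes +731 290 mm⁴
Total I = 1 066 512 mm⁴.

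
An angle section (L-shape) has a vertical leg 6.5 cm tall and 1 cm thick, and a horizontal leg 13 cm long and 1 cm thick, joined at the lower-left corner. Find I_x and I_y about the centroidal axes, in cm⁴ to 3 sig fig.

Treat the section as a set of non-overlapping primitives; coordinates are from the bounding-box lower-left.
Vertical leg: 1 × 6.5, A = 6.5 cm², y = 3.25 cm, Ī = 22.885 cm⁴.
Horizontal leg (remainder): 12 × 1, A = 12 cm², y = 0.5 cm, Ī = 1 cm⁴.
Centroid: ȳ = ΣA·y / ΣA = 1.4662 cm.
Transfer each piece to the centroidal x-axis using Ī + A·d² with d = y − 1.4662:
  vertical leg: d = 1.7838 cm → contributes +43.568 cm⁴
  horizontal leg (remainder): d = -0.96622 cm → contributes +12.203 cm⁴
Total I = 55.771 cm⁴.
For the y-axis: x̄ = 4.7162 cm.
Repeating about the centroidal y-axis gives I_y = 322.68 cm⁴.

I_x ≈ 55.8 cm⁴, I_y ≈ 323 cm⁴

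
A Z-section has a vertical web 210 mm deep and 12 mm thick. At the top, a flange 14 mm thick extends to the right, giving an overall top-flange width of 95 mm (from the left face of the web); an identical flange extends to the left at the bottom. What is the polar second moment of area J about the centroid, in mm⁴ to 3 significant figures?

Decompose the section into non-overlapping parts with the origin at the bottom-left of its bounding rectangle.
Web: 12 × 210, A = 2 520 mm², y = 105 mm, Ī = 9 261 000 mm⁴.
Top flange (beyond web): 83 × 14, A = 1 162 mm², y = 203 mm, Ī = 18 979 mm⁴.
Bottom flange (beyond web): 83 × 14, A = 1 162 mm², y = 7 mm, Ī = 18 979 mm⁴.
Centroid: ȳ = ΣA·y / ΣA = 105 mm.
Transfer each piece to the centroidal x-axis using Ī + A·d² with d = y − 105:
  web: d = 0 mm → contributes +9 261 000 mm⁴
  top flange (beyond web): d = 98 mm → contributes +11 178 827 mm⁴
  bottom flange (beyond web): d = -98 mm → contributes +11 178 827 mm⁴
Total I = 31 618 655 mm⁴.
For the y-axis: x̄ = 89 mm.
Repeating about the centroidal y-axis gives I_y = 6 607 935 mm⁴.
Polar second moment: J = I_x + I_y = 38 226 589 mm⁴.

J ≈ 3.82 × 10⁷ mm⁴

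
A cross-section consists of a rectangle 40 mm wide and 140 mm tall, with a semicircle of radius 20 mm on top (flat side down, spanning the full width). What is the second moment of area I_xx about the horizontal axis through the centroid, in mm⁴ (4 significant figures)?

I_xx ≈ 1.264 × 10⁷ mm⁴

Split into non-overlapping primitives; take the origin at the lower-left of the bounding box.
Rectangular body: 40 × 140, A = 5 600 mm², y = 70 mm, Ī = 9 146 667 mm⁴.
Semicircular cap: semicircle r = 20, A = 628.319 mm², y = 148.488 mm, Ī = 17561.1 mm⁴.
Centroid: ȳ = ΣA·y / ΣA = 77.918 mm.
Transfer each piece to the horizontal axis through the centroid using Ī + A·d² with d = y − 77.918:
  rectangular body: d = -7.91797 mm → contributes +9 497 754 mm⁴
  semicircular cap: d = 70.5703 mm → contributes +3 146 692 mm⁴
Total I = 12 644 446 mm⁴.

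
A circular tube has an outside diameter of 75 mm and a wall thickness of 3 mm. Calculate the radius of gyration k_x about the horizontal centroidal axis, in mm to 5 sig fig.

k_x ≈ 25.478 mm

Treat the section as a set of non-overlapping primitives; coordinates are from the bounding-box lower-left.
Outer circle: ⌀75, A = 4417.865 mm², y = 37.5 mm, Ī = 1 553 156 mm⁴.
Bore (subtracted): ⌀69, A = 3739.281 mm², y = 37.5 mm, Ī = 1 112 670 mm⁴.
By symmetry the centroid is at mid-height, ȳ = 37.5 mm.
All pieces are centred on the horizontal centroidal axis, so I = ΣĪ (holes subtracted) = 440485.8 mm⁴.
Radius of gyration: k = √(I/A) = √(440485.8 / 678.584) = 25.47793 mm.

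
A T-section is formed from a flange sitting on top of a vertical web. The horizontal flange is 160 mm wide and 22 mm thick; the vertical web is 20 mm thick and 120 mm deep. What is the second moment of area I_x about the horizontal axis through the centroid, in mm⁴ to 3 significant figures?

Split into non-overlapping primitives; take the origin at the lower-left of the bounding box.
Flange: 160 × 22, A = 3 520 mm², y = 131 mm, Ī = 141 973 mm⁴.
Web: 20 × 120, A = 2 400 mm², y = 60 mm, Ī = 2 880 000 mm⁴.
Centroid: ȳ = ΣA·y / ΣA = 102.22 mm.
Transfer each piece to the horizontal axis through the centroid using Ī + A·d² with d = y − 102.22:
  flange: d = 28.784 mm → contributes +3 058 315 mm⁴
  web: d = -42.216 mm → contributes +7 157 301 mm⁴
Total I = 10 215 617 mm⁴.

I_x ≈ 1.02 × 10⁷ mm⁴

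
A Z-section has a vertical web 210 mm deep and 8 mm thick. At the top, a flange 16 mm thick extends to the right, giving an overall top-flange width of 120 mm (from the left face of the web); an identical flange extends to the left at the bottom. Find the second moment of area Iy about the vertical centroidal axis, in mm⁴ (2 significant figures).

Iy ≈ 1.7 × 10⁷ mm⁴

Split into non-overlapping primitives; take the origin at the lower-left of the bounding box.
Web: 8 × 210, A = 1 680 mm², x = 116 mm, Ī = 8 960 mm⁴.
Top flange (beyond web): 112 × 16, A = 1 792 mm², x = 176 mm, Ī = 1 873 237 mm⁴.
Bottom flange (beyond web): 112 × 16, A = 1 792 mm², x = 56 mm, Ī = 1 873 237 mm⁴.
Centroid: x̄ = ΣA·x / ΣA = 116 mm.
Transfer each piece to the vertical centroidal axis using Ī + A·d² with d = x − 116:
  web: d = 0 mm → contributes +8 960 mm⁴
  top flange (beyond web): d = 60 mm → contributes +8 324 437 mm⁴
  bottom flange (beyond web): d = -60 mm → contributes +8 324 437 mm⁴
Total I = 16 657 835 mm⁴.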